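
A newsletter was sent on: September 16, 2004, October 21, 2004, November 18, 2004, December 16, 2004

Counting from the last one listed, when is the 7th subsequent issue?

July 21, 2005

All dates are Thursdays, 35, 28, 28 days apart.
Specifically, the 3rd Thursday of each month.
3rd Thursday of January 2005: January 20, 2005.
3rd Thursday of February 2005: February 17, 2005.
3rd Thursday of March 2005: March 17, 2005.
April 2005 — 3rd Thursday is April 21, 2005.
3rd Thursday of May 2005: May 19, 2005.
3rd Thursday of June 2005: June 16, 2005.
July 2005 — 3rd Thursday is July 21, 2005.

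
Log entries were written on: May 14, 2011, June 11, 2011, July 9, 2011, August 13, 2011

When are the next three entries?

September 10, 2011; October 8, 2011; November 12, 2011

These are Saturdays at 28- or 35-day spacing (28, 28, 35).
The pattern: 2nd Saturday of the month.
2nd Saturday of September 2011: September 10, 2011.
2nd Saturday of October 2011: October 8, 2011.
November 2011 — 2nd Saturday is November 12, 2011.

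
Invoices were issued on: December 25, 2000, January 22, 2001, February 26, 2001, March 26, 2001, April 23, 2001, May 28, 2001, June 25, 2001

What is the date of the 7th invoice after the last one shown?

January 28, 2002

Gaps: 28, 35, 28, 28, 35, 28 days — a mix of 28 and 35. Every date is a Monday.
Each is the 4th Monday of its month.
July 2001 — 4th Monday is July 23, 2001.
August 2001 — 4th Monday is August 27, 2001.
September 2001 — 4th Monday is September 24, 2001.
October 2001 — 4th Monday is October 22, 2001.
4th Monday of November 2001: November 26, 2001.
4th Monday of December 2001: December 24, 2001.
January 2002 — 4th Monday is January 28, 2002.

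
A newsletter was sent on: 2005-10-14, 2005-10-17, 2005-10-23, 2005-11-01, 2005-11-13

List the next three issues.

Gaps: 3, 6, 9, 12 days — each gap is 3 larger than the previous one.
Next gap: 15 days. 2005-11-13 + 15 days = 2005-11-28.
Next gap: 18 days. 2005-11-28 + 18 days = 2005-12-16.
Next gap: 21 days. 2005-12-16 + 21 days = 2006-01-06.

2005-11-28, 2005-12-16, 2006-01-06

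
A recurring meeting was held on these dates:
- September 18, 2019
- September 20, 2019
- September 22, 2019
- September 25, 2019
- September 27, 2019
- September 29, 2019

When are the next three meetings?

Every event lands on a Wednesday or Friday or Sunday (gaps cycle 2, 2, 3, 2, 2).
So the schedule is: every Wednesday, Friday and Sunday.
The following Wednesday is October 2, 2019.
Next Friday: October 4, 2019.
The following Sunday is October 6, 2019.

October 2, 2019; October 4, 2019; October 6, 2019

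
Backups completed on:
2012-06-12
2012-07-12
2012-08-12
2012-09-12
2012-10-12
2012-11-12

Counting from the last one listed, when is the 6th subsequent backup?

2013-05-12

Each date is the 12th; the gaps (30, 31, 31, 30, 31) track the month lengths.
The rule is the 12th of each month.
December 2012: 2012-12-12.
January 2013: 2013-01-12.
Next: February 2013 → 2013-02-12.
Next: March 2013 → 2013-03-12.
Next: April 2013 → 2013-04-12.
May 2013: 2013-05-12.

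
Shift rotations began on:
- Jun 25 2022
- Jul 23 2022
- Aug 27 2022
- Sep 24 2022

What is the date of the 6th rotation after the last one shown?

Gaps: 28, 35, 28 days — a mix of 28 and 35. Every date is a Saturday.
Each is the 4th Saturday of its month.
October 2022 — 4th Saturday is Oct 22 2022.
November 2022 — 4th Saturday is Nov 26 2022.
December 2022 — 4th Saturday is Dec 24 2022.
January 2023 — 4th Saturday is Jan 28 2023.
February 2023 — 4th Saturday is Feb 25 2023.
4th Saturday of March 2023: Mar 25 2023.

Mar 25 2023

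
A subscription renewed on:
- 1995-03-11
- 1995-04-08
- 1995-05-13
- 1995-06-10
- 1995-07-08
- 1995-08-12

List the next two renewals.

All dates are Saturdays, 28, 35, 28, 28, 35 days apart.
Specifically, the 2nd Saturday of each month.
September 1995 — 2nd Saturday is 1995-09-09.
October 1995 — 2nd Saturday is 1995-10-14.

1995-09-09, 1995-10-14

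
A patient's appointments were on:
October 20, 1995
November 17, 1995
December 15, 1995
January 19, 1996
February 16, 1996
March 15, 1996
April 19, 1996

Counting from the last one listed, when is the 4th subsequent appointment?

Gaps: 28, 28, 35, 28, 28, 35 days — a mix of 28 and 35. Every date is a Friday.
Each is the 3rd Friday of its month.
May 1996 — 3rd Friday is May 17, 1996.
June 1996 — 3rd Friday is June 21, 1996.
July 1996 — 3rd Friday is July 19, 1996.
3rd Friday of August 1996: August 16, 1996.

August 16, 1996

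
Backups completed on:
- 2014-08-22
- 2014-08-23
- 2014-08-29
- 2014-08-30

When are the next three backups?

The gap pattern 1, 6, 1 repeats every 2 events.
These are the Fridays and Saturdays of each week.
Next Friday: 2014-09-05.
Next Saturday: 2014-09-06.
Next Friday: 2014-09-12.

2014-09-05, 2014-09-06, 2014-09-12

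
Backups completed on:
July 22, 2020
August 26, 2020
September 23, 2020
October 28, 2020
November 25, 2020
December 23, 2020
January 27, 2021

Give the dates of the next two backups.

February 24, 2021; March 24, 2021

These are Wednesdays at 28- or 35-day spacing (35, 28, 35, 28, 28, 35).
The pattern: 4th Wednesday of the month.
4th Wednesday of February 2021: February 24, 2021.
March 2021 — 4th Wednesday is March 24, 2021.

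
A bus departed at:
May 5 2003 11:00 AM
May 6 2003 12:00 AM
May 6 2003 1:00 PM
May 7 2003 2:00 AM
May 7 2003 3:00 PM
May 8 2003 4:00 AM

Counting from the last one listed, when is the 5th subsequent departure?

May 10 2003 9:00 PM

Spacing: 13, 13, 13, 13, 13 h — constant 13 h.
May 8 2003 4:00 AM + 13 h = May 8 2003 5:00 PM.
May 8 2003 5:00 PM + 13 h = May 9 2003 6:00 AM.
May 9 2003 6:00 AM + 13 h = May 9 2003 7:00 PM.
May 9 2003 7:00 PM + 13 h = May 10 2003 8:00 AM.
May 10 2003 8:00 AM + 13 h = May 10 2003 9:00 PM.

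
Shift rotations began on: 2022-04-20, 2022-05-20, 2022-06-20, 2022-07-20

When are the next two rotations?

2022-08-20, 2022-09-20

Gaps: 30, 31, 30 days — not constant. Every event is on the 20th of the month.
Pattern: the 20th of each month.
August 2022: 2022-08-20.
September 2022: 2022-09-20.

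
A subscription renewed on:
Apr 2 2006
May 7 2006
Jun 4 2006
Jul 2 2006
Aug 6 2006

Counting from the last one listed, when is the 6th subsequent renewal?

All dates are Sundays, 35, 28, 28, 35 days apart.
Specifically, the 1st Sunday of each month.
1st Sunday of September 2006: Sep 3 2006.
1st Sunday of October 2006: Oct 1 2006.
November 2006 — 1st Sunday is Nov 5 2006.
December 2006 — 1st Sunday is Dec 3 2006.
1st Sunday of January 2007: Jan 7 2007.
1st Sunday of February 2007: Feb 4 2007.

Feb 4 2007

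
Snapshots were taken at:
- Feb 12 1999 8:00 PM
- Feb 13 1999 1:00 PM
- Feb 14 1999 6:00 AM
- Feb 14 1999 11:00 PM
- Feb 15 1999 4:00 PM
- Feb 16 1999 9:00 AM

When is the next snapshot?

Gaps: 17, 17, 17, 17, 17 hours — each event is 17 hours after the previous one.
Feb 16 1999 9:00 AM + 17 h = Feb 17 1999 2:00 AM.

Feb 17 1999 2:00 AM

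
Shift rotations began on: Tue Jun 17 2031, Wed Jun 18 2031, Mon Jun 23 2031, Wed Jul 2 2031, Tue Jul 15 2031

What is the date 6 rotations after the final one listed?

Gaps: 1, 5, 9, 13 days — each gap is 4 larger than the previous one.
Next gap: 17 days. Tue Jul 15 2031 + 17 days = Fri Aug 1 2031.
Next gap: 21 days. Fri Aug 1 2031 + 21 days = Fri Aug 22 2031.
Next gap: 25 days. Fri Aug 22 2031 + 25 days = Tue Sep 16 2031.
Next gap: 29 days. Tue Sep 16 2031 + 29 days = Wed Oct 15 2031.
Next gap: 33 days. Wed Oct 15 2031 + 33 days = Mon Nov 17 2031.
Next gap: 37 days. Mon Nov 17 2031 + 37 days = Wed Dec 24 2031.

Wed Dec 24 2031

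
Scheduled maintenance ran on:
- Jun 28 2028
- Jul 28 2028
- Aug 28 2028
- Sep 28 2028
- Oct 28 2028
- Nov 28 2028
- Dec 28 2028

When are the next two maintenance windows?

Jan 28 2029, Feb 28 2029

Each date is the 28th; the gaps (30, 31, 31, 30, 31, 30) track the month lengths.
The rule is the 28th of each month.
January 2029: Jan 28 2029.
Next: February 2029 → Feb 28 2029.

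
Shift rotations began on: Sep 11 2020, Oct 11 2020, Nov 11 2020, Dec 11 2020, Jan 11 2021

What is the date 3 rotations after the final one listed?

Apr 11 2021

The day-of-month is always 11 (30, 31, 30, 31 days between events).
So this recurs on the 11th of each month.
February 2021: Feb 11 2021.
March 2021: Mar 11 2021.
Next: April 2021 → Apr 11 2021.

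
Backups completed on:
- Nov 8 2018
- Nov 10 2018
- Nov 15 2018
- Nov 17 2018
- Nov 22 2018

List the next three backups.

Nov 24 2018, Nov 29 2018, Dec 1 2018

Every event lands on a Thursday or Saturday (gaps cycle 2, 5, 2, 5).
So the schedule is: every Thursday and Saturday.
The following Saturday is Nov 24 2018.
The following Thursday is Nov 29 2018.
The following Saturday is Dec 1 2018.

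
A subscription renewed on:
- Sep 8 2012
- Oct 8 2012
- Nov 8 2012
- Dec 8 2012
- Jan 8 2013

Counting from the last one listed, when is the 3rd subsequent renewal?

The day-of-month is always 8 (30, 31, 30, 31 days between events).
So this recurs on the 8th of each month.
Next: February 2013 → Feb 8 2013.
Next: March 2013 → Mar 8 2013.
April 2013: Apr 8 2013.

Apr 8 2013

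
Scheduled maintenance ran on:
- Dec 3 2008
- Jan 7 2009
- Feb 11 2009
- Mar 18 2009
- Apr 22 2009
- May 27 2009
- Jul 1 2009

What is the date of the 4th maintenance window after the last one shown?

The spacing is 35, 35, 35, 35, 35, 35 days — always 35 days.
Jul 1 2009 + 35 days = Aug 5 2009.
Aug 5 2009 + 35 days = Sep 9 2009.
Sep 9 2009 + 35 days = Oct 14 2009.
Oct 14 2009 + 35 days = Nov 18 2009.

Nov 18 2009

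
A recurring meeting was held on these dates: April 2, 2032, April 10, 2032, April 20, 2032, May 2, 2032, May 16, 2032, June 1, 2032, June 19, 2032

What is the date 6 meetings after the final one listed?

Intervals are 8, 10, 12, 14, 16, 18 days — an arithmetic progression with common difference 2.
Next gap: 20 days. June 19, 2032 + 20 days = July 9, 2032.
Next gap: 22 days. July 9, 2032 + 22 days = July 31, 2032.
Next gap: 24 days. July 31, 2032 + 24 days = August 24, 2032.
Next gap: 26 days. August 24, 2032 + 26 days = September 19, 2032.
Next gap: 28 days. September 19, 2032 + 28 days = October 17, 2032.
Next gap: 30 days. October 17, 2032 + 30 days = November 16, 2032.

November 16, 2032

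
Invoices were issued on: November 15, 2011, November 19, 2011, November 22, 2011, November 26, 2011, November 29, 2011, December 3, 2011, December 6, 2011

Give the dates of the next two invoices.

December 10, 2011; December 13, 2011

Every event lands on a Tuesday or Saturday (gaps cycle 4, 3, 4, 3, 4, 3).
So the schedule is: every Tuesday and Saturday.
The following Saturday is December 10, 2011.
The following Tuesday is December 13, 2011.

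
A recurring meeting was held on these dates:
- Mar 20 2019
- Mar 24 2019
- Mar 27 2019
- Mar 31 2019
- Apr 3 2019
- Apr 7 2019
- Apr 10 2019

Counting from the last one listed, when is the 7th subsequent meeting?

May 5 2019

The gap pattern 4, 3, 4, 3, 4, 3 repeats every 2 events.
These are the Wednesdays and Sundays of each week.
The following Sunday is Apr 14 2019.
The following Wednesday is Apr 17 2019.
The following Sunday is Apr 21 2019.
Next Wednesday: Apr 24 2019.
Next Sunday: Apr 28 2019.
Next Wednesday: May 1 2019.
The following Sunday is May 5 2019.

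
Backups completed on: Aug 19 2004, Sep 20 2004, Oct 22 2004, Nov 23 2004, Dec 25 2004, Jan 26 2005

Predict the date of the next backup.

The spacing is 32, 32, 32, 32, 32 days — always 32 days.
Jan 26 2005 + 32 days = Feb 27 2005.

Feb 27 2005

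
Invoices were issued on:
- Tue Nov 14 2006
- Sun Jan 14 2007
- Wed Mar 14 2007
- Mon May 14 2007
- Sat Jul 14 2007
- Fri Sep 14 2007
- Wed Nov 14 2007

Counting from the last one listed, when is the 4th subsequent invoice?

The day-of-month is always 14 (61, 59, 61, 61, 62, 61 days between events).
So this recurs on the 14th of every 2 months.
January 2008: Mon Jan 14 2008.
March 2008: Fri Mar 14 2008.
May 2008: Wed May 14 2008.
Next: July 2008 → Mon Jul 14 2008.

Mon Jul 14 2008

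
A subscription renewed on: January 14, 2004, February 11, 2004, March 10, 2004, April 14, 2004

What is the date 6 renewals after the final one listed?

Gaps: 28, 28, 35 days — a mix of 28 and 35. Every date is a Wednesday.
Each is the 2nd Wednesday of its month.
2nd Wednesday of May 2004: May 12, 2004.
2nd Wednesday of June 2004: June 9, 2004.
2nd Wednesday of July 2004: July 14, 2004.
2nd Wednesday of August 2004: August 11, 2004.
September 2004 — 2nd Wednesday is September 8, 2004.
October 2004 — 2nd Wednesday is October 13, 2004.

October 13, 2004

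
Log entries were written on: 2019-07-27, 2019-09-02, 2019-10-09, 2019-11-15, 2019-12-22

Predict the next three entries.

The spacing is 37, 37, 37, 37 days — always 37 days.
2019-12-22 + 37 days = 2020-01-28.
2020-01-28 + 37 days = 2020-03-05.
2020-03-05 + 37 days = 2020-04-11.

2020-01-28, 2020-03-05, 2020-04-11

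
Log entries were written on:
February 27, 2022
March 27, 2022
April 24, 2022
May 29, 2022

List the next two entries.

June 26, 2022; July 31, 2022

These are Sundays with 28, 28, 35-day gaps.
Each is the final Sunday of its month — May 29, 2022 is past the 28th, so '4th Sunday' doesn't fit.
Last Sunday of June 2022: June 26, 2022.
July 2022 ends with Sunday July 31, 2022.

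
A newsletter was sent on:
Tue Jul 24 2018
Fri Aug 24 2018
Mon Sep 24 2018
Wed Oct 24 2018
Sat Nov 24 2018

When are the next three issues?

Mon Dec 24 2018, Thu Jan 24 2019, Sun Feb 24 2019

The day-of-month is always 24 (31, 31, 30, 31 days between events).
So this recurs on the 24th of each month.
Next: December 2018 → Mon Dec 24 2018.
January 2019: Thu Jan 24 2019.
Next: February 2019 → Sun Feb 24 2019.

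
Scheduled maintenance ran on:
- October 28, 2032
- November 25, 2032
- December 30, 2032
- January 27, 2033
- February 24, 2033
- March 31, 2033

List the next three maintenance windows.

All Thursdays; the gaps (28, 35, 28, 28, 35) vary with month length.
This is the last Thursday of each month.
April 2033 ends with Thursday April 28, 2033.
May 2033 ends with Thursday May 26, 2033.
June 2033 ends with Thursday June 30, 2033.

April 28, 2033; May 26, 2033; June 30, 2033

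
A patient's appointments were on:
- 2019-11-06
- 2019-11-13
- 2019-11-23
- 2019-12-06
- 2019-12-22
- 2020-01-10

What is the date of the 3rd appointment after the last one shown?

The spacing grows by 3 each time: 7, 10, 13, 16, 19 days.
Next gap: 22 days. 2020-01-10 + 22 days = 2020-02-01.
Next gap: 25 days. 2020-02-01 + 25 days = 2020-02-26.
Next gap: 28 days. 2020-02-26 + 28 days = 2020-03-25.

2020-03-25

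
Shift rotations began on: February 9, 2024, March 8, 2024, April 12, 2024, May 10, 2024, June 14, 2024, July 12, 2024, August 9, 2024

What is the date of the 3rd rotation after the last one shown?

All dates are Fridays, 28, 35, 28, 35, 28, 28 days apart.
Specifically, the 2nd Friday of each month.
September 2024 — 2nd Friday is September 13, 2024.
2nd Friday of October 2024: October 11, 2024.
November 2024 — 2nd Friday is November 8, 2024.

November 8, 2024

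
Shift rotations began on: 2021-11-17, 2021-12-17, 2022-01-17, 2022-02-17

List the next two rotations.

Each date is the 17th; the gaps (30, 31, 31) track the month lengths.
The rule is the 17th of each month.
March 2022: 2022-03-17.
Next: April 2022 → 2022-04-17.

2022-03-17, 2022-04-17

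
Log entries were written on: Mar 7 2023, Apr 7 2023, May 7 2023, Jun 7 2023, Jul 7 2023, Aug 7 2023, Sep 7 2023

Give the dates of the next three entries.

Oct 7 2023, Nov 7 2023, Dec 7 2023

Each date is the 7th; the gaps (31, 30, 31, 30, 31, 31) track the month lengths.
The rule is the 7th of each month.
Next: October 2023 → Oct 7 2023.
November 2023: Nov 7 2023.
December 2023: Dec 7 2023.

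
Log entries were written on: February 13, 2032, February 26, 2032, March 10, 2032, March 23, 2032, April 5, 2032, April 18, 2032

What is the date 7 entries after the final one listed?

July 18, 2032

Every event comes 13 days after the last (13, 13, 13, 13, 13).
April 18, 2032 + 13 days = May 1, 2032.
May 1, 2032 + 13 days = May 14, 2032.
May 14, 2032 + 13 days = May 27, 2032.
May 27, 2032 + 13 days = June 9, 2032.
June 9, 2032 + 13 days = June 22, 2032.
June 22, 2032 + 13 days = July 5, 2032.
July 5, 2032 + 13 days = July 18, 2032.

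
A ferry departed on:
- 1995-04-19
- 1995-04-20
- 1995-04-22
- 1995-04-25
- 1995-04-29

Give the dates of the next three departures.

1995-05-04, 1995-05-10, 1995-05-17

Intervals are 1, 2, 3, 4 days — an arithmetic progression with common difference 1.
Next gap: 5 days. 1995-04-29 + 5 days = 1995-05-04.
Next gap: 6 days. 1995-05-04 + 6 days = 1995-05-10.
Next gap: 7 days. 1995-05-10 + 7 days = 1995-05-17.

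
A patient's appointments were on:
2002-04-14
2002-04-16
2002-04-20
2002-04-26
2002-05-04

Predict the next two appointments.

Gaps: 2, 4, 6, 8 days — each gap is 2 larger than the previous one.
Next gap: 10 days. 2002-05-04 + 10 days = 2002-05-14.
Next gap: 12 days. 2002-05-14 + 12 days = 2002-05-26.

2002-05-14, 2002-05-26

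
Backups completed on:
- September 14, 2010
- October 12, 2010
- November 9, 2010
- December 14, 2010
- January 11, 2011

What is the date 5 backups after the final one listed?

Gaps: 28, 28, 35, 28 days — a mix of 28 and 35. Every date is a Tuesday.
Each is the 2nd Tuesday of its month.
February 2011 — 2nd Tuesday is February 8, 2011.
2nd Tuesday of March 2011: March 8, 2011.
April 2011 — 2nd Tuesday is April 12, 2011.
May 2011 — 2nd Tuesday is May 10, 2011.
June 2011 — 2nd Tuesday is June 14, 2011.

June 14, 2011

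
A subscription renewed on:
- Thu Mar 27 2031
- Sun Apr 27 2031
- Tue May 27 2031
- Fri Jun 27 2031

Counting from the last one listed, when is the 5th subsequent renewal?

Gaps: 31, 30, 31 days — not constant. Every event is on the 27th of the month.
Pattern: the 27th of each month.
July 2031: Sun Jul 27 2031.
August 2031: Wed Aug 27 2031.
Next: September 2031 → Sat Sep 27 2031.
Next: October 2031 → Mon Oct 27 2031.
Next: November 2031 → Thu Nov 27 2031.

Thu Nov 27 2031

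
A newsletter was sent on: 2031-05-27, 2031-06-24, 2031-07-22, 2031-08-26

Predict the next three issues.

Gaps: 28, 28, 35 days — a mix of 28 and 35. Every date is a Tuesday.
Each is the 4th Tuesday of its month.
4th Tuesday of September 2031: 2031-09-23.
October 2031 — 4th Tuesday is 2031-10-28.
November 2031 — 4th Tuesday is 2031-11-25.

2031-09-23, 2031-10-28, 2031-11-25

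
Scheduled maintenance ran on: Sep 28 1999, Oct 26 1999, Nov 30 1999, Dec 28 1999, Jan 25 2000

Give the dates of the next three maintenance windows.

All Tuesdays; the gaps (28, 35, 28, 28) vary with month length.
This is the last Tuesday of each month.
Last Tuesday of February 2000: Feb 29 2000.
Last Tuesday of March 2000: Mar 28 2000.
April 2000 ends with Tuesday Apr 25 2000.

Feb 29 2000, Mar 28 2000, Apr 25 2000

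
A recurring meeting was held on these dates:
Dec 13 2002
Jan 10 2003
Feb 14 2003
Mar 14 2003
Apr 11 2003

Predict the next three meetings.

May 9 2003, Jun 13 2003, Jul 11 2003

Gaps: 28, 35, 28, 28 days — a mix of 28 and 35. Every date is a Friday.
Each is the 2nd Friday of its month.
May 2003 — 2nd Friday is May 9 2003.
June 2003 — 2nd Friday is Jun 13 2003.
July 2003 — 2nd Friday is Jul 11 2003.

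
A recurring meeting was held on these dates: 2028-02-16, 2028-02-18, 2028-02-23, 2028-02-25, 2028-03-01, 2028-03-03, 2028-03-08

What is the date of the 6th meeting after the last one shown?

2028-03-29

The gap pattern 2, 5, 2, 5, 2, 5 repeats every 2 events.
These are the Wednesdays and Fridays of each week.
The following Friday is 2028-03-10.
Next Wednesday: 2028-03-15.
Next Friday: 2028-03-17.
The following Wednesday is 2028-03-22.
Next Friday: 2028-03-24.
The following Wednesday is 2028-03-29.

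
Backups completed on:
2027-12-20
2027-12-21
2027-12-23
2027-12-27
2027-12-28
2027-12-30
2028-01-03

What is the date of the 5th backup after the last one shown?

2028-01-13

Every event lands on a Monday or Tuesday or Thursday (gaps cycle 1, 2, 4, 1, 2, 4).
So the schedule is: every Monday, Tuesday and Thursday.
The following Tuesday is 2028-01-04.
Next Thursday: 2028-01-06.
Next Monday: 2028-01-10.
The following Tuesday is 2028-01-11.
The following Thursday is 2028-01-13.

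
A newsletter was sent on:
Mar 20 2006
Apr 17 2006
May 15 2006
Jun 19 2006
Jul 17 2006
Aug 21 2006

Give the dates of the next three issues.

Sep 18 2006, Oct 16 2006, Nov 20 2006

These are Mondays at 28- or 35-day spacing (28, 28, 35, 28, 35).
The pattern: 3rd Monday of the month.
3rd Monday of September 2006: Sep 18 2006.
October 2006 — 3rd Monday is Oct 16 2006.
November 2006 — 3rd Monday is Nov 20 2006.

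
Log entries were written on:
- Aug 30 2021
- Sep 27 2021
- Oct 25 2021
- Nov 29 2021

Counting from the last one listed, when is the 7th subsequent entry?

Jun 27 2022

All Mondays; the gaps (28, 28, 35) vary with month length.
This is the last Monday of each month.
Last Monday of December 2021: Dec 27 2021.
Last Monday of January 2022: Jan 31 2022.
Last Monday of February 2022: Feb 28 2022.
March 2022 ends with Monday Mar 28 2022.
April 2022 ends with Monday Apr 25 2022.
Last Monday of May 2022: May 30 2022.
June 2022 ends with Monday Jun 27 2022.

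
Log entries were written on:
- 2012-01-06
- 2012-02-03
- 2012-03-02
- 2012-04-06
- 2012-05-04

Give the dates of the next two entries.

Gaps: 28, 28, 35, 28 days — a mix of 28 and 35. Every date is a Friday.
Each is the 1st Friday of its month.
1st Friday of June 2012: 2012-06-01.
July 2012 — 1st Friday is 2012-07-06.

2012-06-01, 2012-07-06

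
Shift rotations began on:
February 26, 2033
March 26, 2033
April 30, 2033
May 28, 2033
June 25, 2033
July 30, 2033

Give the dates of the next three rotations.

These are Saturdays with 28, 35, 28, 28, 35-day gaps.
Each is the final Saturday of its month — April 30, 2033 is past the 28th, so '4th Saturday' doesn't fit.
Last Saturday of August 2033: August 27, 2033.
Last Saturday of September 2033: September 24, 2033.
October 2033 ends with Saturday October 29, 2033.

August 27, 2033; September 24, 2033; October 29, 2033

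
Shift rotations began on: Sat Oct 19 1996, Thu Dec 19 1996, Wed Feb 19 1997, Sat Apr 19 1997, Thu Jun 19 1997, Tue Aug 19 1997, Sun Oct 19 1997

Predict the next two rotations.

Each date is the 19th; the gaps (61, 62, 59, 61, 61, 61) track the month lengths.
The rule is the 19th of every 2 months.
Next: December 1997 → Fri Dec 19 1997.
Next: February 1998 → Thu Feb 19 1998.

Fri Dec 19 1997, Thu Feb 19 1998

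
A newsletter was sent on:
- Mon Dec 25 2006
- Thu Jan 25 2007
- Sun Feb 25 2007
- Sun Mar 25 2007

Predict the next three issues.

Wed Apr 25 2007, Fri May 25 2007, Mon Jun 25 2007

Each date is the 25th; the gaps (31, 31, 28) track the month lengths.
The rule is the 25th of each month.
April 2007: Wed Apr 25 2007.
Next: May 2007 → Fri May 25 2007.
Next: June 2007 → Mon Jun 25 2007.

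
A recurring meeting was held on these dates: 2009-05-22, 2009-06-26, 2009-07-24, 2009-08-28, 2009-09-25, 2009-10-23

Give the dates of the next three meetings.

2009-11-27, 2009-12-25, 2010-01-22

Gaps: 35, 28, 35, 28, 28 days — a mix of 28 and 35. Every date is a Friday.
Each is the 4th Friday of its month.
November 2009 — 4th Friday is 2009-11-27.
December 2009 — 4th Friday is 2009-12-25.
4th Friday of January 2010: 2010-01-22.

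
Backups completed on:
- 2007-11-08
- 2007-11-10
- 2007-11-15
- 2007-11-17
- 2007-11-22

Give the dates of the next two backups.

Gaps: 2, 5, 2, 5 days — not constant, but cyclic with period 2.
The events fall on every Thursday and Saturday.
Next Saturday: 2007-11-24.
The following Thursday is 2007-11-29.

2007-11-24, 2007-11-29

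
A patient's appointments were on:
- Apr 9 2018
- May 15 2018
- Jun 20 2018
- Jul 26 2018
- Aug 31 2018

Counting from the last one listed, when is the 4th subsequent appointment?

The spacing is 36, 36, 36, 36 days — always 36 days.
Aug 31 2018 + 36 days = Oct 6 2018.
Oct 6 2018 + 36 days = Nov 11 2018.
Nov 11 2018 + 36 days = Dec 17 2018.
Dec 17 2018 + 36 days = Jan 22 2019.

Jan 22 2019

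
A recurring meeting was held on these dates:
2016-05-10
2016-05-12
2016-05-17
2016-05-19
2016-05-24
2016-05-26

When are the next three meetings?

2016-05-31, 2016-06-02, 2016-06-07

Gaps: 2, 5, 2, 5, 2 days — not constant, but cyclic with period 2.
The events fall on every Tuesday and Thursday.
The following Tuesday is 2016-05-31.
The following Thursday is 2016-06-02.
Next Tuesday: 2016-06-07.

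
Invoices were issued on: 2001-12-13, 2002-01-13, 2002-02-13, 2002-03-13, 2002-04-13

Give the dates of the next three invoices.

2002-05-13, 2002-06-13, 2002-07-13

The day-of-month is always 13 (31, 31, 28, 31 days between events).
So this recurs on the 13th of each month.
May 2002: 2002-05-13.
June 2002: 2002-06-13.
Next: July 2002 → 2002-07-13.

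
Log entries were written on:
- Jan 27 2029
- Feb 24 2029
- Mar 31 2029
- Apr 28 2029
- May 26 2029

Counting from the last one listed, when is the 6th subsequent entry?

Nov 24 2029

All Saturdays; the gaps (28, 35, 28, 28) vary with month length.
This is the last Saturday of each month.
June 2029 ends with Saturday Jun 30 2029.
July 2029 ends with Saturday Jul 28 2029.
August 2029 ends with Saturday Aug 25 2029.
September 2029 ends with Saturday Sep 29 2029.
October 2029 ends with Saturday Oct 27 2029.
November 2029 ends with Saturday Nov 24 2029.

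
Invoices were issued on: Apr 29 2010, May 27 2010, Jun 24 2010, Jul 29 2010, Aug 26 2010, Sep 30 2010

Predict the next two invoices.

Oct 28 2010, Nov 25 2010

All Thursdays; the gaps (28, 28, 35, 28, 35) vary with month length.
This is the last Thursday of each month.
October 2010 ends with Thursday Oct 28 2010.
Last Thursday of November 2010: Nov 25 2010.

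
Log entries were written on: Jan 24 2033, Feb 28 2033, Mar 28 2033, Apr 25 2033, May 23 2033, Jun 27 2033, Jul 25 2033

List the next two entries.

Aug 22 2033, Sep 26 2033

Gaps: 35, 28, 28, 28, 35, 28 days — a mix of 28 and 35. Every date is a Monday.
Each is the 4th Monday of its month.
August 2033 — 4th Monday is Aug 22 2033.
4th Monday of September 2033: Sep 26 2033.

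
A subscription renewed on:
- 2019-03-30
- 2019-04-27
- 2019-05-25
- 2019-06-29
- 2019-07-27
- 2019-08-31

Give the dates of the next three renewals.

All Saturdays; the gaps (28, 28, 35, 28, 35) vary with month length.
This is the last Saturday of each month.
Last Saturday of September 2019: 2019-09-28.
October 2019 ends with Saturday 2019-10-26.
Last Saturday of November 2019: 2019-11-30.

2019-09-28, 2019-10-26, 2019-11-30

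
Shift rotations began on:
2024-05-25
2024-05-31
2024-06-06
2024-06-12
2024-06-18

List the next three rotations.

The spacing is 6, 6, 6, 6 days — always 6 days.
2024-06-18 + 6 days = 2024-06-24.
2024-06-24 + 6 days = 2024-06-30.
2024-06-30 + 6 days = 2024-07-06.

2024-06-24, 2024-06-30, 2024-07-06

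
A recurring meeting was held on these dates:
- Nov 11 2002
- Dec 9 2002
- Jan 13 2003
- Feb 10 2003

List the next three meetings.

Mar 10 2003, Apr 14 2003, May 12 2003

Gaps: 28, 35, 28 days — a mix of 28 and 35. Every date is a Monday.
Each is the 2nd Monday of its month.
March 2003 — 2nd Monday is Mar 10 2003.
2nd Monday of April 2003: Apr 14 2003.
2nd Monday of May 2003: May 12 2003.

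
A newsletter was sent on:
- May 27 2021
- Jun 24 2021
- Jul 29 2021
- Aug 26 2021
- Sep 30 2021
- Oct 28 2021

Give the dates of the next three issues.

These are Thursdays with 28, 35, 28, 35, 28-day gaps.
Each is the final Thursday of its month — Jul 29 2021 is past the 28th, so '4th Thursday' doesn't fit.
November 2021 ends with Thursday Nov 25 2021.
December 2021 ends with Thursday Dec 30 2021.
January 2022 ends with Thursday Jan 27 2022.

Nov 25 2021, Dec 30 2021, Jan 27 2022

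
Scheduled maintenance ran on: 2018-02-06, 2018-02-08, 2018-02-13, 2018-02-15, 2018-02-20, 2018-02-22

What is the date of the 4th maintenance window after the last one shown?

Gaps: 2, 5, 2, 5, 2 days — not constant, but cyclic with period 2.
The events fall on every Tuesday and Thursday.
The following Tuesday is 2018-02-27.
Next Thursday: 2018-03-01.
The following Tuesday is 2018-03-06.
Next Thursday: 2018-03-08.

2018-03-08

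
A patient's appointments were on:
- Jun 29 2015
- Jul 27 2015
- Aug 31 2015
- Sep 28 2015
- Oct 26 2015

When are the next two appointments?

These are Mondays with 28, 35, 28, 28-day gaps.
Each is the final Monday of its month — Jun 29 2015 is past the 28th, so '4th Monday' doesn't fit.
November 2015 ends with Monday Nov 30 2015.
December 2015 ends with Monday Dec 28 2015.

Nov 30 2015, Dec 28 2015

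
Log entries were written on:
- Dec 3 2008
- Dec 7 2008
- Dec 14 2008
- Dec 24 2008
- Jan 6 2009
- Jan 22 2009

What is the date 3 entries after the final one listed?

Mar 29 2009

The spacing grows by 3 each time: 4, 7, 10, 13, 16 days.
Next gap: 19 days. Jan 22 2009 + 19 days = Feb 10 2009.
Next gap: 22 days. Feb 10 2009 + 22 days = Mar 4 2009.
Next gap: 25 days. Mar 4 2009 + 25 days = Mar 29 2009.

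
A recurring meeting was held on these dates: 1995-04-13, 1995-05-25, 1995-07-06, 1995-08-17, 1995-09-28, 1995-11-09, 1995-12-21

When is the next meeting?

Gaps between consecutive events: 42, 42, 42, 42, 42, 42 days — a constant 42-day interval.
1995-12-21 + 42 days = 1996-02-01.

1996-02-01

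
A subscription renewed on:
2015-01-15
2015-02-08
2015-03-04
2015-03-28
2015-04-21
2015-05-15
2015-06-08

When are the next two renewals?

2015-07-02, 2015-07-26

Gaps between consecutive events: 24, 24, 24, 24, 24, 24 days — a constant 24-day interval.
2015-06-08 + 24 days = 2015-07-02.
2015-07-02 + 24 days = 2015-07-26.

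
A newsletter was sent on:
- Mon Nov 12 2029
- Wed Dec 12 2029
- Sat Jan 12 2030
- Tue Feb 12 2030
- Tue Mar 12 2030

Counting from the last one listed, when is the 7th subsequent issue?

Sat Oct 12 2030

Gaps: 30, 31, 31, 28 days — not constant. Every event is on the 12th of the month.
Pattern: the 12th of each month.
Next: April 2030 → Fri Apr 12 2030.
Next: May 2030 → Sun May 12 2030.
June 2030: Wed Jun 12 2030.
Next: July 2030 → Fri Jul 12 2030.
Next: August 2030 → Mon Aug 12 2030.
September 2030: Thu Sep 12 2030.
Next: October 2030 → Sat Oct 12 2030.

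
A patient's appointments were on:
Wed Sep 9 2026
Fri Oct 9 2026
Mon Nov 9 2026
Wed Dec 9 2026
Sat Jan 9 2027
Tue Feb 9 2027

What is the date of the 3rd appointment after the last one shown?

Sun May 9 2027

Each date is the 9th; the gaps (30, 31, 30, 31, 31) track the month lengths.
The rule is the 9th of each month.
Next: March 2027 → Tue Mar 9 2027.
April 2027: Fri Apr 9 2027.
May 2027: Sun May 9 2027.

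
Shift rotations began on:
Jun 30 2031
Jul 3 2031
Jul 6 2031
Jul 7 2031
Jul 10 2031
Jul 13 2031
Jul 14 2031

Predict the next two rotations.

Jul 17 2031, Jul 20 2031

Gaps: 3, 3, 1, 3, 3, 1 days — not constant, but cyclic with period 3.
The events fall on every Monday, Thursday and Sunday.
Next Thursday: Jul 17 2031.
Next Sunday: Jul 20 2031.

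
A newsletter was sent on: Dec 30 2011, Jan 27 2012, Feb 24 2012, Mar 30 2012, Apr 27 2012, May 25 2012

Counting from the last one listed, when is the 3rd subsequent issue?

These are Fridays with 28, 28, 35, 28, 28-day gaps.
Each is the final Friday of its month — Dec 30 2011 is past the 28th, so '4th Friday' doesn't fit.
Last Friday of June 2012: Jun 29 2012.
Last Friday of July 2012: Jul 27 2012.
August 2012 ends with Friday Aug 31 2012.

Aug 31 2012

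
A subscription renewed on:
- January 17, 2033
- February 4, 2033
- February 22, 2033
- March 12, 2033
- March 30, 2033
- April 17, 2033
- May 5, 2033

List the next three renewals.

May 23, 2033; June 10, 2033; June 28, 2033

The spacing is 18, 18, 18, 18, 18, 18 days — always 18 days.
May 5, 2033 + 18 days = May 23, 2033.
May 23, 2033 + 18 days = June 10, 2033.
June 10, 2033 + 18 days = June 28, 2033.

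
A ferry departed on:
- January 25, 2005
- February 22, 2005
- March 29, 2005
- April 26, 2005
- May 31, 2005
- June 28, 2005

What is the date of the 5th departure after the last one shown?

November 29, 2005

Every date is a Tuesday; gaps 28, 35, 28, 35, 28 days.
Each is the last Tuesday of its month (at least one falls on the 29th or later, ruling out '4th Tuesday').
Last Tuesday of July 2005: July 26, 2005.
August 2005 ends with Tuesday August 30, 2005.
September 2005 ends with Tuesday September 27, 2005.
Last Tuesday of October 2005: October 25, 2005.
Last Tuesday of November 2005: November 29, 2005.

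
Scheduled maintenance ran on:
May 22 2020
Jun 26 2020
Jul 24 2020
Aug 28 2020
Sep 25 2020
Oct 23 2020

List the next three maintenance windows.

Nov 27 2020, Dec 25 2020, Jan 22 2021

These are Fridays at 28- or 35-day spacing (35, 28, 35, 28, 28).
The pattern: 4th Friday of the month.
November 2020 — 4th Friday is Nov 27 2020.
December 2020 — 4th Friday is Dec 25 2020.
January 2021 — 4th Friday is Jan 22 2021.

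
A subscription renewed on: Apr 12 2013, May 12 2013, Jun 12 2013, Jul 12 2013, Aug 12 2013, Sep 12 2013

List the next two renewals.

Oct 12 2013, Nov 12 2013

Each date is the 12th; the gaps (30, 31, 30, 31, 31) track the month lengths.
The rule is the 12th of each month.
October 2013: Oct 12 2013.
Next: November 2013 → Nov 12 2013.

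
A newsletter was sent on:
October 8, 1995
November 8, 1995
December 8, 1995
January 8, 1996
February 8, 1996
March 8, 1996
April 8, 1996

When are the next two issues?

Each date is the 8th; the gaps (31, 30, 31, 31, 29, 31) track the month lengths.
The rule is the 8th of each month.
Next: May 1996 → May 8, 1996.
June 1996: June 8, 1996.

May 8, 1996; June 8, 1996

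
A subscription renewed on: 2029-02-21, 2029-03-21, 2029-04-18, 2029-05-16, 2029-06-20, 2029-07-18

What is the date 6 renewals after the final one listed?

Gaps: 28, 28, 28, 35, 28 days — a mix of 28 and 35. Every date is a Wednesday.
Each is the 3rd Wednesday of its month.
August 2029 — 3rd Wednesday is 2029-08-15.
3rd Wednesday of September 2029: 2029-09-19.
3rd Wednesday of October 2029: 2029-10-17.
3rd Wednesday of November 2029: 2029-11-21.
December 2029 — 3rd Wednesday is 2029-12-19.
3rd Wednesday of January 2030: 2030-01-16.

2030-01-16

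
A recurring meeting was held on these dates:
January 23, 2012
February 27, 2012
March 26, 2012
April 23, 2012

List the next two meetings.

These are Mondays at 28- or 35-day spacing (35, 28, 28).
The pattern: 4th Monday of the month.
May 2012 — 4th Monday is May 28, 2012.
4th Monday of June 2012: June 25, 2012.

May 28, 2012; June 25, 2012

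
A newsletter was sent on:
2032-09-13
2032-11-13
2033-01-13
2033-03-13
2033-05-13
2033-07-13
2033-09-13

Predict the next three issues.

2033-11-13, 2034-01-13, 2034-03-13

Gaps: 61, 61, 59, 61, 61, 62 days — not constant. Every event is on the 13th of the month.
Pattern: the 13th of every 2 months.
Next: November 2033 → 2033-11-13.
January 2034: 2034-01-13.
March 2034: 2034-03-13.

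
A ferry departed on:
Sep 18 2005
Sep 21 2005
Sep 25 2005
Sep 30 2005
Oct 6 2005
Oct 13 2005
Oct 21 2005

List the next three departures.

Intervals are 3, 4, 5, 6, 7, 8 days — an arithmetic progression with common difference 1.
Next gap: 9 days. Oct 21 2005 + 9 days = Oct 30 2005.
Next gap: 10 days. Oct 30 2005 + 10 days = Nov 9 2005.
Next gap: 11 days. Nov 9 2005 + 11 days = Nov 20 2005.

Oct 30 2005, Nov 9 2005, Nov 20 2005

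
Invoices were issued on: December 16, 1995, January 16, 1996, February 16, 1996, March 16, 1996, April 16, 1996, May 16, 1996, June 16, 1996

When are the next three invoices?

Each date is the 16th; the gaps (31, 31, 29, 31, 30, 31) track the month lengths.
The rule is the 16th of each month.
Next: July 1996 → July 16, 1996.
Next: August 1996 → August 16, 1996.
September 1996: September 16, 1996.

July 16, 1996; August 16, 1996; September 16, 1996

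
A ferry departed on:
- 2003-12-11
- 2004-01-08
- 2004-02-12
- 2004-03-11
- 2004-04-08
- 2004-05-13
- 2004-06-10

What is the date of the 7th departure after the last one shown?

These are Thursdays at 28- or 35-day spacing (28, 35, 28, 28, 35, 28).
The pattern: 2nd Thursday of the month.
2nd Thursday of July 2004: 2004-07-08.
August 2004 — 2nd Thursday is 2004-08-12.
September 2004 — 2nd Thursday is 2004-09-09.
October 2004 — 2nd Thursday is 2004-10-14.
November 2004 — 2nd Thursday is 2004-11-11.
2nd Thursday of December 2004: 2004-12-09.
January 2005 — 2nd Thursday is 2005-01-13.

2005-01-13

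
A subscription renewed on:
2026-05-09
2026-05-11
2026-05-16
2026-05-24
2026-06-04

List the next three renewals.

2026-06-18, 2026-07-05, 2026-07-25

Gaps: 2, 5, 8, 11 days — each gap is 3 larger than the previous one.
Next gap: 14 days. 2026-06-04 + 14 days = 2026-06-18.
Next gap: 17 days. 2026-06-18 + 17 days = 2026-07-05.
Next gap: 20 days. 2026-07-05 + 20 days = 2026-07-25.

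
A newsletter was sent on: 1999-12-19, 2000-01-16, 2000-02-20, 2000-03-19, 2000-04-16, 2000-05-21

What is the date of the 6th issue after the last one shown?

Gaps: 28, 35, 28, 28, 35 days — a mix of 28 and 35. Every date is a Sunday.
Each is the 3rd Sunday of its month.
June 2000 — 3rd Sunday is 2000-06-18.
July 2000 — 3rd Sunday is 2000-07-16.
3rd Sunday of August 2000: 2000-08-20.
September 2000 — 3rd Sunday is 2000-09-17.
3rd Sunday of October 2000: 2000-10-15.
3rd Sunday of November 2000: 2000-11-19.

2000-11-19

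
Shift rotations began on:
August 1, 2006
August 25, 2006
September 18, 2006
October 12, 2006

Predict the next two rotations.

Gaps between consecutive events: 24, 24, 24 days — a constant 24-day interval.
October 12, 2006 + 24 days = November 5, 2006.
November 5, 2006 + 24 days = November 29, 2006.

November 5, 2006; November 29, 2006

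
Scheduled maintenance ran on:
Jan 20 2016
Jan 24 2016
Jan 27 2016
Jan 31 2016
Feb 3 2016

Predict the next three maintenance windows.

Gaps: 4, 3, 4, 3 days — not constant, but cyclic with period 2.
The events fall on every Wednesday and Sunday.
The following Sunday is Feb 7 2016.
Next Wednesday: Feb 10 2016.
Next Sunday: Feb 14 2016.

Feb 7 2016, Feb 10 2016, Feb 14 2016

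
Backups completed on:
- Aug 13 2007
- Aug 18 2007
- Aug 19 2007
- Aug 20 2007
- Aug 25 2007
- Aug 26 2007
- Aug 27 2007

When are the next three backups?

The gap pattern 5, 1, 1, 5, 1, 1 repeats every 3 events.
These are the Mondays, Saturdays and Sundays of each week.
Next Saturday: Sep 1 2007.
Next Sunday: Sep 2 2007.
Next Monday: Sep 3 2007.

Sep 1 2007, Sep 2 2007, Sep 3 2007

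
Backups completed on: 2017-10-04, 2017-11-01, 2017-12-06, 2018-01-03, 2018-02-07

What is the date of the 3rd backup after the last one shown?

These are Wednesdays at 28- or 35-day spacing (28, 35, 28, 35).
The pattern: 1st Wednesday of the month.
1st Wednesday of March 2018: 2018-03-07.
April 2018 — 1st Wednesday is 2018-04-04.
1st Wednesday of May 2018: 2018-05-02.

2018-05-02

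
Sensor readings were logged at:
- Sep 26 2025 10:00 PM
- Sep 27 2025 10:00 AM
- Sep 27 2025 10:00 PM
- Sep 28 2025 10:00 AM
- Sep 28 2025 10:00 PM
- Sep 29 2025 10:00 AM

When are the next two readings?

Spacing: 12, 12, 12, 12, 12 h — constant 12 h.
Sep 29 2025 10:00 AM + 12 h = Sep 29 2025 10:00 PM.
Sep 29 2025 10:00 PM + 12 h = Sep 30 2025 10:00 AM.

Sep 29 2025 10:00 PM, Sep 30 2025 10:00 AM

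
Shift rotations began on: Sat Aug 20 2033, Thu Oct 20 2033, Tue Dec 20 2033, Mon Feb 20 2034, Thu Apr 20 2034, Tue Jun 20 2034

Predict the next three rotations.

Sun Aug 20 2034, Fri Oct 20 2034, Wed Dec 20 2034

Each date is the 20th; the gaps (61, 61, 62, 59, 61) track the month lengths.
The rule is the 20th of every 2 months.
August 2034: Sun Aug 20 2034.
Next: October 2034 → Fri Oct 20 2034.
Next: December 2034 → Wed Dec 20 2034.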